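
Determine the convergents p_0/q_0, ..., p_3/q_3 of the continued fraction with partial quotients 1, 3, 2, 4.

Using the convergent recurrence p_i = a_i*p_{i-1} + p_{i-2}, q_i = a_i*q_{i-1} + q_{i-2} with p_{-2}=0, p_{-1}=1, q_{-2}=1, q_{-1}=0:
  i=0: a_0=1, p_0 = 1*1 + 0 = 1, q_0 = 1*0 + 1 = 1.
  i=1: a_1=3, p_1 = 3*1 + 1 = 4, q_1 = 3*1 + 0 = 3.
  i=2: a_2=2, p_2 = 2*4 + 1 = 9, q_2 = 2*3 + 1 = 7.
  i=3: a_3=4, p_3 = 4*9 + 4 = 40, q_3 = 4*7 + 3 = 31.

1/1, 4/3, 9/7, 40/31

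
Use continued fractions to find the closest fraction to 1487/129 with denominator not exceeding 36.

415/36

Expand x = 1487/129 as a continued fraction with the Euclidean algorithm:
  1487 = 11*129 + 68, so a_0 = 11.
  129 = 1*68 + 61, so a_1 = 1.
  68 = 1*61 + 7, so a_2 = 1.
  61 = 8*7 + 5, so a_3 = 8.
  7 = 1*5 + 2, so a_4 = 1.
  5 = 2*2 + 1, so a_5 = 2.
  2 = 2*1 + 0, so a_6 = 2.
so x = [11; 1, 1, 8, 1, 2, 2].
Convergents (p_i = a_i*p_{i-1} + p_{i-2}, q_i = a_i*q_{i-1} + q_{i-2} with p_{-2}=0, p_{-1}=1, q_{-2}=1, q_{-1}=0), until the denominator exceeds 36:
  i=0: a_0=11, p_0 = 11*1 + 0 = 11, q_0 = 11*0 + 1 = 1.
  i=1: a_1=1, p_1 = 1*11 + 1 = 12, q_1 = 1*1 + 0 = 1.
  i=2: a_2=1, p_2 = 1*12 + 11 = 23, q_2 = 1*1 + 1 = 2.
  i=3: a_3=8, p_3 = 8*23 + 12 = 196, q_3 = 8*2 + 1 = 17.
  i=4: a_4=1, p_4 = 1*196 + 23 = 219, q_4 = 1*17 + 2 = 19.
  i=5: a_5=2, p_5 = 2*219 + 196 = 634, q_5 = 2*19 + 17 = 55.
q_5 = 55 > 36, so the last convergent with denominator <= 36 is p_4/q_4 = 219/19.
The closest fraction with denominator <= 36 is either p_4/q_4 or the intermediate fraction (k*p_4 + p_3)/(k*q_4 + q_3) with the largest k >= 1 whose denominator stays <= 36; these approach x as k grows, and every other convergent or intermediate fraction in range is farther away.
Largest k: floor((36 - q_3)/q_4) = floor((36 - 17)/19) = 1.
That gives (1*219 + 196)/(1*19 + 17) = 415/36.
Compare the errors: |x - 219/19| = |1487*19 - 219*129|/(129*19) = 2/2451, and |x - 415/36| = |1487*36 - 415*129|/(129*36) = 3/4644.
Cross-multiplying, 3*2451 = 7353 < 9288 = 2*4644, so 3/4644 is smaller: the intermediate fraction 415/36 is closer to x than 219/19.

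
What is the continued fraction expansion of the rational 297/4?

[74; 4]

Run the Euclidean algorithm on 297 and 4; the successive quotients are the partial quotients a_0, a_1, ... (each step inverts the fractional part left over by the previous one):
  297 = 74*4 + 1, so a_0 = 74.
  4 = 4*1 + 0, so a_1 = 4.
The remainder reaches 0 after 2 divisions, so the expansion has 2 partial quotients, read off in order.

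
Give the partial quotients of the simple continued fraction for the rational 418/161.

Run the Euclidean algorithm on 418 and 161; the successive quotients are the partial quotients a_0, a_1, ... (each step inverts the fractional part left over by the previous one):
  418 = 2*161 + 96, so a_0 = 2.
  161 = 1*96 + 65, so a_1 = 1.
  96 = 1*65 + 31, so a_2 = 1.
  65 = 2*31 + 3, so a_3 = 2.
  31 = 10*3 + 1, so a_4 = 10.
  3 = 3*1 + 0, so a_5 = 3.
The remainder reaches 0 after 6 divisions, so the expansion has 6 partial quotients, read off in order.

[2; 1, 1, 2, 10, 3]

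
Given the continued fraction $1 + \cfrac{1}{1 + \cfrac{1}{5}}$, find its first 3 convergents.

Using the convergent recurrence p_i = a_i*p_{i-1} + p_{i-2}, q_i = a_i*q_{i-1} + q_{i-2} with p_{-2}=0, p_{-1}=1, q_{-2}=1, q_{-1}=0:
  i=0: a_0=1, p_0 = 1*1 + 0 = 1, q_0 = 1*0 + 1 = 1.
  i=1: a_1=1, p_1 = 1*1 + 1 = 2, q_1 = 1*1 + 0 = 1.
  i=2: a_2=5, p_2 = 5*2 + 1 = 11, q_2 = 5*1 + 1 = 6.

1/1, 2/1, 11/6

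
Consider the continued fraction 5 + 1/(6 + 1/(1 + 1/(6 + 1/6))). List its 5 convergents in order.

Using the convergent recurrence p_i = a_i*p_{i-1} + p_{i-2}, q_i = a_i*q_{i-1} + q_{i-2} with p_{-2}=0, p_{-1}=1, q_{-2}=1, q_{-1}=0:
  i=0: a_0=5, p_0 = 5*1 + 0 = 5, q_0 = 5*0 + 1 = 1.
  i=1: a_1=6, p_1 = 6*5 + 1 = 31, q_1 = 6*1 + 0 = 6.
  i=2: a_2=1, p_2 = 1*31 + 5 = 36, q_2 = 1*6 + 1 = 7.
  i=3: a_3=6, p_3 = 6*36 + 31 = 247, q_3 = 6*7 + 6 = 48.
  i=4: a_4=6, p_4 = 6*247 + 36 = 1518, q_4 = 6*48 + 7 = 295.

5/1, 31/6, 36/7, 247/48, 1518/295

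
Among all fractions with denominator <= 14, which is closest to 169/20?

Expand x = 169/20 as a continued fraction with the Euclidean algorithm:
  169 = 8*20 + 9, so a_0 = 8.
  20 = 2*9 + 2, so a_1 = 2.
  9 = 4*2 + 1, so a_2 = 4.
  2 = 2*1 + 0, so a_3 = 2.
so x = [8; 2, 4, 2].
Convergents (p_i = a_i*p_{i-1} + p_{i-2}, q_i = a_i*q_{i-1} + q_{i-2} with p_{-2}=0, p_{-1}=1, q_{-2}=1, q_{-1}=0), until the denominator exceeds 14:
  i=0: a_0=8, p_0 = 8*1 + 0 = 8, q_0 = 8*0 + 1 = 1.
  i=1: a_1=2, p_1 = 2*8 + 1 = 17, q_1 = 2*1 + 0 = 2.
  i=2: a_2=4, p_2 = 4*17 + 8 = 76, q_2 = 4*2 + 1 = 9.
  i=3: a_3=2, p_3 = 2*76 + 17 = 169, q_3 = 2*9 + 2 = 20.
q_3 = 20 > 14, so the last convergent with denominator <= 14 is p_2/q_2 = 76/9.
The closest fraction with denominator <= 14 is either p_2/q_2 or the intermediate fraction (k*p_2 + p_1)/(k*q_2 + q_1) with the largest k >= 1 whose denominator stays <= 14; these approach x as k grows, and every other convergent or intermediate fraction in range is farther away.
Largest k: floor((14 - q_1)/q_2) = floor((14 - 2)/9) = 1.
That gives (1*76 + 17)/(1*9 + 2) = 93/11.
Compare the errors: |x - 76/9| = |169*9 - 76*20|/(20*9) = 1/180, and |x - 93/11| = |169*11 - 93*20|/(20*11) = 1/220.
Cross-multiplying, 1*180 = 180 < 220 = 1*220, so 1/220 is smaller: the intermediate fraction 93/11 is closer to x than 76/9.

93/11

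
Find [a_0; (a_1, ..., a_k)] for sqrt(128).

[11; (3, 5, 3, 22)]

Write x_i = (sqrt(128) + m_i)/d_i with (m_0, d_0) = (0, 1). a_0 = floor(sqrt(128)) = 11, since 11^2 = 121 <= 128 < 144 = 12^2.
Iterate m_{i+1} = d_i*a_i - m_i, d_{i+1} = (128 - m_{i+1}^2)/d_i, a_{i+1} = floor((a_0 + m_{i+1})/d_{i+1}):
  m_1 = 1*11 - 0 = 11, d_1 = (128 - 11^2)/1 = 7/1 = 7, a_1 = floor((11 + 11)/7) = 3.
  m_2 = 7*3 - 11 = 10, d_2 = (128 - 10^2)/7 = 28/7 = 4, a_2 = floor((11 + 10)/4) = 5.
  m_3 = 4*5 - 10 = 10, d_3 = (128 - 10^2)/4 = 28/4 = 7, a_3 = floor((11 + 10)/7) = 3.
  m_4 = 7*3 - 10 = 11, d_4 = (128 - 11^2)/7 = 7/7 = 1, a_4 = floor((11 + 11)/1) = 22.
  m_5 = 1*22 - 11 = 11, d_5 = (128 - 11^2)/1 = 7/1 = 7: (m_5, d_5) = (m_1, d_1) = (11, 7), so from here the quotients repeat a_1, ..., a_4; the period length is 4.
Hence the expansion of sqrt(128) is a_0 = 11 followed by the repeating block 3, 5, 3, 22 (period 4).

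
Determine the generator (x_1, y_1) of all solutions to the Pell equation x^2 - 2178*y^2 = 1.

(x, y) = (19601, 420)

First expand sqrt(2178) as a continued fraction. With x_i = (sqrt(2178) + m_i)/d_i and (m_0, d_0) = (0, 1): a_0 = floor(sqrt(2178)) = 46, since 46^2 = 2116 <= 2178 < 2209 = 47^2.
Iterate m_{i+1} = d_i*a_i - m_i, d_{i+1} = (2178 - m_{i+1}^2)/d_i, a_{i+1} = floor((a_0 + m_{i+1})/d_{i+1}):
  m_1 = 1*46 - 0 = 46, d_1 = (2178 - 46^2)/1 = 62/1 = 62, a_1 = floor((46 + 46)/62) = 1.
  m_2 = 62*1 - 46 = 16, d_2 = (2178 - 16^2)/62 = 1922/62 = 31, a_2 = floor((46 + 16)/31) = 2.
  m_3 = 31*2 - 16 = 46, d_3 = (2178 - 46^2)/31 = 62/31 = 2, a_3 = floor((46 + 46)/2) = 46.
  m_4 = 2*46 - 46 = 46, d_4 = (2178 - 46^2)/2 = 62/2 = 31, a_4 = floor((46 + 46)/31) = 2.
  m_5 = 31*2 - 46 = 16, d_5 = (2178 - 16^2)/31 = 1922/31 = 62, a_5 = floor((46 + 16)/62) = 1.
  m_6 = 62*1 - 16 = 46, d_6 = (2178 - 46^2)/62 = 62/62 = 1, a_6 = floor((46 + 46)/1) = 92.
  m_7 = 1*92 - 46 = 46, d_7 = (2178 - 46^2)/1 = 62/1 = 62: (m_7, d_7) = (m_1, d_1) = (46, 62), so from here the quotients repeat a_1, ..., a_6; the period length is 6.
So sqrt(2178) = [46; (1, 2, 46, 2, 1, 92)] with period length k = 6.
k is even, so the fundamental solution of x^2 - 2178y^2 = 1 is (p_{k-1}, q_{k-1}) = (p_5, q_5); compute convergents through index 5.
Convergents (p_i = a_i*p_{i-1} + p_{i-2}, q_i = a_i*q_{i-1} + q_{i-2} with p_{-2}=0, p_{-1}=1, q_{-2}=1, q_{-1}=0):
  i=0: a_0=46, p_0 = 46*1 + 0 = 46, q_0 = 46*0 + 1 = 1.
  i=1: a_1=1, p_1 = 1*46 + 1 = 47, q_1 = 1*1 + 0 = 1.
  i=2: a_2=2, p_2 = 2*47 + 46 = 140, q_2 = 2*1 + 1 = 3.
  i=3: a_3=46, p_3 = 46*140 + 47 = 6487, q_3 = 46*3 + 1 = 139.
  i=4: a_4=2, p_4 = 2*6487 + 140 = 13114, q_4 = 2*139 + 3 = 281.
  i=5: a_5=1, p_5 = 1*13114 + 6487 = 19601, q_5 = 1*281 + 139 = 420.
Check: 19601^2 - 2178*420^2 = 384199201 - 384199200 = 1, so (x, y) = (19601, 420) solves the equation, and by the theorem it is the least positive solution.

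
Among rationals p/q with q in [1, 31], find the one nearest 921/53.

504/29

Expand x = 921/53 as a continued fraction with the Euclidean algorithm:
  921 = 17*53 + 20, so a_0 = 17.
  53 = 2*20 + 13, so a_1 = 2.
  20 = 1*13 + 7, so a_2 = 1.
  13 = 1*7 + 6, so a_3 = 1.
  7 = 1*6 + 1, so a_4 = 1.
  6 = 6*1 + 0, so a_5 = 6.
so x = [17; 2, 1, 1, 1, 6].
Convergents (p_i = a_i*p_{i-1} + p_{i-2}, q_i = a_i*q_{i-1} + q_{i-2} with p_{-2}=0, p_{-1}=1, q_{-2}=1, q_{-1}=0), until the denominator exceeds 31:
  i=0: a_0=17, p_0 = 17*1 + 0 = 17, q_0 = 17*0 + 1 = 1.
  i=1: a_1=2, p_1 = 2*17 + 1 = 35, q_1 = 2*1 + 0 = 2.
  i=2: a_2=1, p_2 = 1*35 + 17 = 52, q_2 = 1*2 + 1 = 3.
  i=3: a_3=1, p_3 = 1*52 + 35 = 87, q_3 = 1*3 + 2 = 5.
  i=4: a_4=1, p_4 = 1*87 + 52 = 139, q_4 = 1*5 + 3 = 8.
  i=5: a_5=6, p_5 = 6*139 + 87 = 921, q_5 = 6*8 + 5 = 53.
q_5 = 53 > 31, so the last convergent with denominator <= 31 is p_4/q_4 = 139/8.
The closest fraction with denominator <= 31 is either p_4/q_4 or the intermediate fraction (k*p_4 + p_3)/(k*q_4 + q_3) with the largest k >= 1 whose denominator stays <= 31; these approach x as k grows, and every other convergent or intermediate fraction in range is farther away.
Largest k: floor((31 - q_3)/q_4) = floor((31 - 5)/8) = 3.
That gives (3*139 + 87)/(3*8 + 5) = 504/29.
Compare the errors: |x - 139/8| = |921*8 - 139*53|/(53*8) = 1/424, and |x - 504/29| = |921*29 - 504*53|/(53*29) = 3/1537.
Cross-multiplying, 3*424 = 1272 < 1537 = 1*1537, so 3/1537 is smaller: the intermediate fraction 504/29 is closer to x than 139/8.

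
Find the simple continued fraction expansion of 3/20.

Run the Euclidean algorithm on 3 and 20; the successive quotients are the partial quotients a_0, a_1, ... (each step inverts the fractional part left over by the previous one):
  3 = 0*20 + 3, so a_0 = 0.
  20 = 6*3 + 2, so a_1 = 6.
  3 = 1*2 + 1, so a_2 = 1.
  2 = 2*1 + 0, so a_3 = 2.
The remainder reaches 0 after 4 divisions, so the expansion has 4 partial quotients, read off in order.

[0; 6, 1, 2]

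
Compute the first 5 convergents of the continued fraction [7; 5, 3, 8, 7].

Using the convergent recurrence p_i = a_i*p_{i-1} + p_{i-2}, q_i = a_i*q_{i-1} + q_{i-2} with p_{-2}=0, p_{-1}=1, q_{-2}=1, q_{-1}=0:
  i=0: a_0=7, p_0 = 7*1 + 0 = 7, q_0 = 7*0 + 1 = 1.
  i=1: a_1=5, p_1 = 5*7 + 1 = 36, q_1 = 5*1 + 0 = 5.
  i=2: a_2=3, p_2 = 3*36 + 7 = 115, q_2 = 3*5 + 1 = 16.
  i=3: a_3=8, p_3 = 8*115 + 36 = 956, q_3 = 8*16 + 5 = 133.
  i=4: a_4=7, p_4 = 7*956 + 115 = 6807, q_4 = 7*133 + 16 = 947.

7/1, 36/5, 115/16, 956/133, 6807/947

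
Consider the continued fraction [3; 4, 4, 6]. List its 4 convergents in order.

Using the convergent recurrence p_i = a_i*p_{i-1} + p_{i-2}, q_i = a_i*q_{i-1} + q_{i-2} with p_{-2}=0, p_{-1}=1, q_{-2}=1, q_{-1}=0:
  i=0: a_0=3, p_0 = 3*1 + 0 = 3, q_0 = 3*0 + 1 = 1.
  i=1: a_1=4, p_1 = 4*3 + 1 = 13, q_1 = 4*1 + 0 = 4.
  i=2: a_2=4, p_2 = 4*13 + 3 = 55, q_2 = 4*4 + 1 = 17.
  i=3: a_3=6, p_3 = 6*55 + 13 = 343, q_3 = 6*17 + 4 = 106.

3/1, 13/4, 55/17, 343/106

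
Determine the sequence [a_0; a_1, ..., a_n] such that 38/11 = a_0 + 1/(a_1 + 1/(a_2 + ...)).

Run the Euclidean algorithm on 38 and 11; the successive quotients are the partial quotients a_0, a_1, ... (each step inverts the fractional part left over by the previous one):
  38 = 3*11 + 5, so a_0 = 3.
  11 = 2*5 + 1, so a_1 = 2.
  5 = 5*1 + 0, so a_2 = 5.
The remainder reaches 0 after 3 divisions, so the expansion has 3 partial quotients, read off in order.

[3; 2, 5]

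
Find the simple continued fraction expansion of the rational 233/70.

[3; 3, 23]

Run the Euclidean algorithm on 233 and 70; the successive quotients are the partial quotients a_0, a_1, ... (each step inverts the fractional part left over by the previous one):
  233 = 3*70 + 23, so a_0 = 3.
  70 = 3*23 + 1, so a_1 = 3.
  23 = 23*1 + 0, so a_2 = 23.
The remainder reaches 0 after 3 divisions, so the expansion has 3 partial quotients, read off in order.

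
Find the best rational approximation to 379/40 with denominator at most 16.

Expand x = 379/40 as a continued fraction with the Euclidean algorithm:
  379 = 9*40 + 19, so a_0 = 9.
  40 = 2*19 + 2, so a_1 = 2.
  19 = 9*2 + 1, so a_2 = 9.
  2 = 2*1 + 0, so a_3 = 2.
so x = [9; 2, 9, 2].
Convergents (p_i = a_i*p_{i-1} + p_{i-2}, q_i = a_i*q_{i-1} + q_{i-2} with p_{-2}=0, p_{-1}=1, q_{-2}=1, q_{-1}=0), until the denominator exceeds 16:
  i=0: a_0=9, p_0 = 9*1 + 0 = 9, q_0 = 9*0 + 1 = 1.
  i=1: a_1=2, p_1 = 2*9 + 1 = 19, q_1 = 2*1 + 0 = 2.
  i=2: a_2=9, p_2 = 9*19 + 9 = 180, q_2 = 9*2 + 1 = 19.
q_2 = 19 > 16, so the last convergent with denominator <= 16 is p_1/q_1 = 19/2.
The closest fraction with denominator <= 16 is either p_1/q_1 or the intermediate fraction (k*p_1 + p_0)/(k*q_1 + q_0) with the largest k >= 1 whose denominator stays <= 16; these approach x as k grows, and every other convergent or intermediate fraction in range is farther away.
Largest k: floor((16 - q_0)/q_1) = floor((16 - 1)/2) = 7.
That gives (7*19 + 9)/(7*2 + 1) = 142/15.
Compare the errors: |x - 19/2| = |379*2 - 19*40|/(40*2) = 2/80, and |x - 142/15| = |379*15 - 142*40|/(40*15) = 5/600.
Cross-multiplying, 5*80 = 400 < 1200 = 2*600, so 5/600 is smaller: the intermediate fraction 142/15 is closer to x than 19/2.

142/15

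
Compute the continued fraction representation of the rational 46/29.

Run the Euclidean algorithm on 46 and 29; the successive quotients are the partial quotients a_0, a_1, ... (each step inverts the fractional part left over by the previous one):
  46 = 1*29 + 17, so a_0 = 1.
  29 = 1*17 + 12, so a_1 = 1.
  17 = 1*12 + 5, so a_2 = 1.
  12 = 2*5 + 2, so a_3 = 2.
  5 = 2*2 + 1, so a_4 = 2.
  2 = 2*1 + 0, so a_5 = 2.
The remainder reaches 0 after 6 divisions, so the expansion has 6 partial quotients, read off in order.

[1; 1, 1, 2, 2, 2]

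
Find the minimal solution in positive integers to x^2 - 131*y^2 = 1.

(x, y) = (10610, 927)

First expand sqrt(131) as a continued fraction. With x_i = (sqrt(131) + m_i)/d_i and (m_0, d_0) = (0, 1): a_0 = floor(sqrt(131)) = 11, since 11^2 = 121 <= 131 < 144 = 12^2.
Iterate m_{i+1} = d_i*a_i - m_i, d_{i+1} = (131 - m_{i+1}^2)/d_i, a_{i+1} = floor((a_0 + m_{i+1})/d_{i+1}):
  m_1 = 1*11 - 0 = 11, d_1 = (131 - 11^2)/1 = 10/1 = 10, a_1 = floor((11 + 11)/10) = 2.
  m_2 = 10*2 - 11 = 9, d_2 = (131 - 9^2)/10 = 50/10 = 5, a_2 = floor((11 + 9)/5) = 4.
  m_3 = 5*4 - 9 = 11, d_3 = (131 - 11^2)/5 = 10/5 = 2, a_3 = floor((11 + 11)/2) = 11.
  m_4 = 2*11 - 11 = 11, d_4 = (131 - 11^2)/2 = 10/2 = 5, a_4 = floor((11 + 11)/5) = 4.
  m_5 = 5*4 - 11 = 9, d_5 = (131 - 9^2)/5 = 50/5 = 10, a_5 = floor((11 + 9)/10) = 2.
  m_6 = 10*2 - 9 = 11, d_6 = (131 - 11^2)/10 = 10/10 = 1, a_6 = floor((11 + 11)/1) = 22.
  m_7 = 1*22 - 11 = 11, d_7 = (131 - 11^2)/1 = 10/1 = 10: (m_7, d_7) = (m_1, d_1) = (11, 10), so from here the quotients repeat a_1, ..., a_6; the period length is 6.
So sqrt(131) = [11; (2, 4, 11, 4, 2, 22)] with period length k = 6.
k is even, so the fundamental solution of x^2 - 131y^2 = 1 is (p_{k-1}, q_{k-1}) = (p_5, q_5); compute convergents through index 5.
Convergents (p_i = a_i*p_{i-1} + p_{i-2}, q_i = a_i*q_{i-1} + q_{i-2} with p_{-2}=0, p_{-1}=1, q_{-2}=1, q_{-1}=0):
  i=0: a_0=11, p_0 = 11*1 + 0 = 11, q_0 = 11*0 + 1 = 1.
  i=1: a_1=2, p_1 = 2*11 + 1 = 23, q_1 = 2*1 + 0 = 2.
  i=2: a_2=4, p_2 = 4*23 + 11 = 103, q_2 = 4*2 + 1 = 9.
  i=3: a_3=11, p_3 = 11*103 + 23 = 1156, q_3 = 11*9 + 2 = 101.
  i=4: a_4=4, p_4 = 4*1156 + 103 = 4727, q_4 = 4*101 + 9 = 413.
  i=5: a_5=2, p_5 = 2*4727 + 1156 = 10610, q_5 = 2*413 + 101 = 927.
Check: 10610^2 - 131*927^2 = 112572100 - 112572099 = 1, so (x, y) = (10610, 927) solves the equation, and by the theorem it is the least positive solution.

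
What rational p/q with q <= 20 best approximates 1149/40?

Expand x = 1149/40 as a continued fraction with the Euclidean algorithm:
  1149 = 28*40 + 29, so a_0 = 28.
  40 = 1*29 + 11, so a_1 = 1.
  29 = 2*11 + 7, so a_2 = 2.
  11 = 1*7 + 4, so a_3 = 1.
  7 = 1*4 + 3, so a_4 = 1.
  4 = 1*3 + 1, so a_5 = 1.
  3 = 3*1 + 0, so a_6 = 3.
so x = [28; 1, 2, 1, 1, 1, 3].
Convergents (p_i = a_i*p_{i-1} + p_{i-2}, q_i = a_i*q_{i-1} + q_{i-2} with p_{-2}=0, p_{-1}=1, q_{-2}=1, q_{-1}=0), until the denominator exceeds 20:
  i=0: a_0=28, p_0 = 28*1 + 0 = 28, q_0 = 28*0 + 1 = 1.
  i=1: a_1=1, p_1 = 1*28 + 1 = 29, q_1 = 1*1 + 0 = 1.
  i=2: a_2=2, p_2 = 2*29 + 28 = 86, q_2 = 2*1 + 1 = 3.
  i=3: a_3=1, p_3 = 1*86 + 29 = 115, q_3 = 1*3 + 1 = 4.
  i=4: a_4=1, p_4 = 1*115 + 86 = 201, q_4 = 1*4 + 3 = 7.
  i=5: a_5=1, p_5 = 1*201 + 115 = 316, q_5 = 1*7 + 4 = 11.
  i=6: a_6=3, p_6 = 3*316 + 201 = 1149, q_6 = 3*11 + 7 = 40.
q_6 = 40 > 20, so the last convergent with denominator <= 20 is p_5/q_5 = 316/11.
The closest fraction with denominator <= 20 is either p_5/q_5 or the intermediate fraction (k*p_5 + p_4)/(k*q_5 + q_4) with the largest k >= 1 whose denominator stays <= 20; these approach x as k grows, and every other convergent or intermediate fraction in range is farther away.
Largest k: floor((20 - q_4)/q_5) = floor((20 - 7)/11) = 1.
That gives (1*316 + 201)/(1*11 + 7) = 517/18.
Compare the errors: |x - 316/11| = |1149*11 - 316*40|/(40*11) = 1/440, and |x - 517/18| = |1149*18 - 517*40|/(40*18) = 2/720.
Cross-multiplying, 1*720 = 720 < 880 = 2*440, so 1/440 is smaller: the convergent 316/11 is closer to x than 517/18.

316/11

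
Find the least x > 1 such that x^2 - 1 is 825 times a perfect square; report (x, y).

(x, y) = (48599, 1692)

First expand sqrt(825) as a continued fraction. With x_i = (sqrt(825) + m_i)/d_i and (m_0, d_0) = (0, 1): a_0 = floor(sqrt(825)) = 28, since 28^2 = 784 <= 825 < 841 = 29^2.
Iterate m_{i+1} = d_i*a_i - m_i, d_{i+1} = (825 - m_{i+1}^2)/d_i, a_{i+1} = floor((a_0 + m_{i+1})/d_{i+1}):
  m_1 = 1*28 - 0 = 28, d_1 = (825 - 28^2)/1 = 41/1 = 41, a_1 = floor((28 + 28)/41) = 1.
  m_2 = 41*1 - 28 = 13, d_2 = (825 - 13^2)/41 = 656/41 = 16, a_2 = floor((28 + 13)/16) = 2.
  m_3 = 16*2 - 13 = 19, d_3 = (825 - 19^2)/16 = 464/16 = 29, a_3 = floor((28 + 19)/29) = 1.
  m_4 = 29*1 - 19 = 10, d_4 = (825 - 10^2)/29 = 725/29 = 25, a_4 = floor((28 + 10)/25) = 1.
  m_5 = 25*1 - 10 = 15, d_5 = (825 - 15^2)/25 = 600/25 = 24, a_5 = floor((28 + 15)/24) = 1.
  m_6 = 24*1 - 15 = 9, d_6 = (825 - 9^2)/24 = 744/24 = 31, a_6 = floor((28 + 9)/31) = 1.
  m_7 = 31*1 - 9 = 22, d_7 = (825 - 22^2)/31 = 341/31 = 11, a_7 = floor((28 + 22)/11) = 4.
  m_8 = 11*4 - 22 = 22, d_8 = (825 - 22^2)/11 = 341/11 = 31, a_8 = floor((28 + 22)/31) = 1.
  m_9 = 31*1 - 22 = 9, d_9 = (825 - 9^2)/31 = 744/31 = 24, a_9 = floor((28 + 9)/24) = 1.
  m_10 = 24*1 - 9 = 15, d_10 = (825 - 15^2)/24 = 600/24 = 25, a_10 = floor((28 + 15)/25) = 1.
  m_11 = 25*1 - 15 = 10, d_11 = (825 - 10^2)/25 = 725/25 = 29, a_11 = floor((28 + 10)/29) = 1.
  m_12 = 29*1 - 10 = 19, d_12 = (825 - 19^2)/29 = 464/29 = 16, a_12 = floor((28 + 19)/16) = 2.
  m_13 = 16*2 - 19 = 13, d_13 = (825 - 13^2)/16 = 656/16 = 41, a_13 = floor((28 + 13)/41) = 1.
  m_14 = 41*1 - 13 = 28, d_14 = (825 - 28^2)/41 = 41/41 = 1, a_14 = floor((28 + 28)/1) = 56.
  m_15 = 1*56 - 28 = 28, d_15 = (825 - 28^2)/1 = 41/1 = 41: (m_15, d_15) = (m_1, d_1) = (28, 41), so from here the quotients repeat a_1, ..., a_14; the period length is 14.
So sqrt(825) = [28; (1, 2, 1, 1, 1, 1, 4, 1, 1, 1, 1, 2, 1, 56)] with period length k = 14.
k is even, so the fundamental solution of x^2 - 825y^2 = 1 is (p_{k-1}, q_{k-1}) = (p_13, q_13); compute convergents through index 13.
Convergents (p_i = a_i*p_{i-1} + p_{i-2}, q_i = a_i*q_{i-1} + q_{i-2} with p_{-2}=0, p_{-1}=1, q_{-2}=1, q_{-1}=0):
  i=0: a_0=28, p_0 = 28*1 + 0 = 28, q_0 = 28*0 + 1 = 1.
  i=1: a_1=1, p_1 = 1*28 + 1 = 29, q_1 = 1*1 + 0 = 1.
  i=2: a_2=2, p_2 = 2*29 + 28 = 86, q_2 = 2*1 + 1 = 3.
  i=3: a_3=1, p_3 = 1*86 + 29 = 115, q_3 = 1*3 + 1 = 4.
  i=4: a_4=1, p_4 = 1*115 + 86 = 201, q_4 = 1*4 + 3 = 7.
  i=5: a_5=1, p_5 = 1*201 + 115 = 316, q_5 = 1*7 + 4 = 11.
  i=6: a_6=1, p_6 = 1*316 + 201 = 517, q_6 = 1*11 + 7 = 18.
  i=7: a_7=4, p_7 = 4*517 + 316 = 2384, q_7 = 4*18 + 11 = 83.
  i=8: a_8=1, p_8 = 1*2384 + 517 = 2901, q_8 = 1*83 + 18 = 101.
  i=9: a_9=1, p_9 = 1*2901 + 2384 = 5285, q_9 = 1*101 + 83 = 184.
  i=10: a_10=1, p_10 = 1*5285 + 2901 = 8186, q_10 = 1*184 + 101 = 285.
  i=11: a_11=1, p_11 = 1*8186 + 5285 = 13471, q_11 = 1*285 + 184 = 469.
  i=12: a_12=2, p_12 = 2*13471 + 8186 = 35128, q_12 = 2*469 + 285 = 1223.
  i=13: a_13=1, p_13 = 1*35128 + 13471 = 48599, q_13 = 1*1223 + 469 = 1692.
Check: 48599^2 - 825*1692^2 = 2361862801 - 2361862800 = 1, so (x, y) = (48599, 1692) solves the equation, and by the theorem it is the least positive solution.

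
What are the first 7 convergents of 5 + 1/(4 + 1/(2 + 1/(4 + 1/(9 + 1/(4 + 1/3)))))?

Using the convergent recurrence p_i = a_i*p_{i-1} + p_{i-2}, q_i = a_i*q_{i-1} + q_{i-2} with p_{-2}=0, p_{-1}=1, q_{-2}=1, q_{-1}=0:
  i=0: a_0=5, p_0 = 5*1 + 0 = 5, q_0 = 5*0 + 1 = 1.
  i=1: a_1=4, p_1 = 4*5 + 1 = 21, q_1 = 4*1 + 0 = 4.
  i=2: a_2=2, p_2 = 2*21 + 5 = 47, q_2 = 2*4 + 1 = 9.
  i=3: a_3=4, p_3 = 4*47 + 21 = 209, q_3 = 4*9 + 4 = 40.
  i=4: a_4=9, p_4 = 9*209 + 47 = 1928, q_4 = 9*40 + 9 = 369.
  i=5: a_5=4, p_5 = 4*1928 + 209 = 7921, q_5 = 4*369 + 40 = 1516.
  i=6: a_6=3, p_6 = 3*7921 + 1928 = 25691, q_6 = 3*1516 + 369 = 4917.

5/1, 21/4, 47/9, 209/40, 1928/369, 7921/1516, 25691/4917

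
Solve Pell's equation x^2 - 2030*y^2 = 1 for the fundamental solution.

First expand sqrt(2030) as a continued fraction. With x_i = (sqrt(2030) + m_i)/d_i and (m_0, d_0) = (0, 1): a_0 = floor(sqrt(2030)) = 45, since 45^2 = 2025 <= 2030 < 2116 = 46^2.
Iterate m_{i+1} = d_i*a_i - m_i, d_{i+1} = (2030 - m_{i+1}^2)/d_i, a_{i+1} = floor((a_0 + m_{i+1})/d_{i+1}):
  m_1 = 1*45 - 0 = 45, d_1 = (2030 - 45^2)/1 = 5/1 = 5, a_1 = floor((45 + 45)/5) = 18.
  m_2 = 5*18 - 45 = 45, d_2 = (2030 - 45^2)/5 = 5/5 = 1, a_2 = floor((45 + 45)/1) = 90.
  m_3 = 1*90 - 45 = 45, d_3 = (2030 - 45^2)/1 = 5/1 = 5: (m_3, d_3) = (m_1, d_1) = (45, 5), so from here the quotients repeat a_1, a_2; the period length is 2.
So sqrt(2030) = [45; (18, 90)] with period length k = 2.
k is even, so the fundamental solution of x^2 - 2030y^2 = 1 is (p_{k-1}, q_{k-1}) = (p_1, q_1); compute convergents through index 1.
Convergents (p_i = a_i*p_{i-1} + p_{i-2}, q_i = a_i*q_{i-1} + q_{i-2} with p_{-2}=0, p_{-1}=1, q_{-2}=1, q_{-1}=0):
  i=0: a_0=45, p_0 = 45*1 + 0 = 45, q_0 = 45*0 + 1 = 1.
  i=1: a_1=18, p_1 = 18*45 + 1 = 811, q_1 = 18*1 + 0 = 18.
Check: 811^2 - 2030*18^2 = 657721 - 657720 = 1, so (x, y) = (811, 18) solves the equation, and by the theorem it is the least positive solution.

(x, y) = (811, 18)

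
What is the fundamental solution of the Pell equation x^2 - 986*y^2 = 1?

First expand sqrt(986) as a continued fraction. With x_i = (sqrt(986) + m_i)/d_i and (m_0, d_0) = (0, 1): a_0 = floor(sqrt(986)) = 31, since 31^2 = 961 <= 986 < 1024 = 32^2.
Iterate m_{i+1} = d_i*a_i - m_i, d_{i+1} = (986 - m_{i+1}^2)/d_i, a_{i+1} = floor((a_0 + m_{i+1})/d_{i+1}):
  m_1 = 1*31 - 0 = 31, d_1 = (986 - 31^2)/1 = 25/1 = 25, a_1 = floor((31 + 31)/25) = 2.
  m_2 = 25*2 - 31 = 19, d_2 = (986 - 19^2)/25 = 625/25 = 25, a_2 = floor((31 + 19)/25) = 2.
  m_3 = 25*2 - 19 = 31, d_3 = (986 - 31^2)/25 = 25/25 = 1, a_3 = floor((31 + 31)/1) = 62.
  m_4 = 1*62 - 31 = 31, d_4 = (986 - 31^2)/1 = 25/1 = 25: (m_4, d_4) = (m_1, d_1) = (31, 25), so from here the quotients repeat a_1, ..., a_3; the period length is 3.
So sqrt(986) = [31; (2, 2, 62)] with period length k = 3.
k is odd, so (p_{k-1}, q_{k-1}) only solves x^2 - 986y^2 = -1 and the fundamental solution of x^2 - 986y^2 = 1 is (p_{2k-1}, q_{2k-1}) = (p_5, q_5); compute convergents through index 5, running through the period twice.
Convergents (p_i = a_i*p_{i-1} + p_{i-2}, q_i = a_i*q_{i-1} + q_{i-2} with p_{-2}=0, p_{-1}=1, q_{-2}=1, q_{-1}=0):
  i=0: a_0=31, p_0 = 31*1 + 0 = 31, q_0 = 31*0 + 1 = 1.
  i=1: a_1=2, p_1 = 2*31 + 1 = 63, q_1 = 2*1 + 0 = 2.
  i=2: a_2=2, p_2 = 2*63 + 31 = 157, q_2 = 2*2 + 1 = 5.
  i=3: a_3=62, p_3 = 62*157 + 63 = 9797, q_3 = 62*5 + 2 = 312.
  i=4: a_4=2, p_4 = 2*9797 + 157 = 19751, q_4 = 2*312 + 5 = 629.
  i=5: a_5=2, p_5 = 2*19751 + 9797 = 49299, q_5 = 2*629 + 312 = 1570.
Indeed p_2^2 - 986*q_2^2 = 24649 - 24650 = -1, not +1.
Check: 49299^2 - 986*1570^2 = 2430391401 - 2430391400 = 1, so (x, y) = (49299, 1570) solves the equation, and by the theorem it is the least positive solution.

(x, y) = (49299, 1570)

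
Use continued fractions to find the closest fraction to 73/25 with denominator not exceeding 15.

Expand x = 73/25 as a continued fraction with the Euclidean algorithm:
  73 = 2*25 + 23, so a_0 = 2.
  25 = 1*23 + 2, so a_1 = 1.
  23 = 11*2 + 1, so a_2 = 11.
  2 = 2*1 + 0, so a_3 = 2.
so x = [2; 1, 11, 2].
Convergents (p_i = a_i*p_{i-1} + p_{i-2}, q_i = a_i*q_{i-1} + q_{i-2} with p_{-2}=0, p_{-1}=1, q_{-2}=1, q_{-1}=0), until the denominator exceeds 15:
  i=0: a_0=2, p_0 = 2*1 + 0 = 2, q_0 = 2*0 + 1 = 1.
  i=1: a_1=1, p_1 = 1*2 + 1 = 3, q_1 = 1*1 + 0 = 1.
  i=2: a_2=11, p_2 = 11*3 + 2 = 35, q_2 = 11*1 + 1 = 12.
  i=3: a_3=2, p_3 = 2*35 + 3 = 73, q_3 = 2*12 + 1 = 25.
q_3 = 25 > 15, so the last convergent with denominator <= 15 is p_2/q_2 = 35/12.
The closest fraction with denominator <= 15 is either p_2/q_2 or the intermediate fraction (k*p_2 + p_1)/(k*q_2 + q_1) with the largest k >= 1 whose denominator stays <= 15; these approach x as k grows, and every other convergent or intermediate fraction in range is farther away.
Largest k: floor((15 - q_1)/q_2) = floor((15 - 1)/12) = 1.
That gives (1*35 + 3)/(1*12 + 1) = 38/13.
Compare the errors: |x - 35/12| = |73*12 - 35*25|/(25*12) = 1/300, and |x - 38/13| = |73*13 - 38*25|/(25*13) = 1/325.
Cross-multiplying, 1*300 = 300 < 325 = 1*325, so 1/325 is smaller: the intermediate fraction 38/13 is closer to x than 35/12.

38/13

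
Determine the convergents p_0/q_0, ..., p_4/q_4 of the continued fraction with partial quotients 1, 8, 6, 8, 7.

Using the convergent recurrence p_i = a_i*p_{i-1} + p_{i-2}, q_i = a_i*q_{i-1} + q_{i-2} with p_{-2}=0, p_{-1}=1, q_{-2}=1, q_{-1}=0:
  i=0: a_0=1, p_0 = 1*1 + 0 = 1, q_0 = 1*0 + 1 = 1.
  i=1: a_1=8, p_1 = 8*1 + 1 = 9, q_1 = 8*1 + 0 = 8.
  i=2: a_2=6, p_2 = 6*9 + 1 = 55, q_2 = 6*8 + 1 = 49.
  i=3: a_3=8, p_3 = 8*55 + 9 = 449, q_3 = 8*49 + 8 = 400.
  i=4: a_4=7, p_4 = 7*449 + 55 = 3198, q_4 = 7*400 + 49 = 2849.

1/1, 9/8, 55/49, 449/400, 3198/2849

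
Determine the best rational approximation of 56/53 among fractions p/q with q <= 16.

17/16

Expand x = 56/53 as a continued fraction with the Euclidean algorithm:
  56 = 1*53 + 3, so a_0 = 1.
  53 = 17*3 + 2, so a_1 = 17.
  3 = 1*2 + 1, so a_2 = 1.
  2 = 2*1 + 0, so a_3 = 2.
so x = [1; 17, 1, 2].
Convergents (p_i = a_i*p_{i-1} + p_{i-2}, q_i = a_i*q_{i-1} + q_{i-2} with p_{-2}=0, p_{-1}=1, q_{-2}=1, q_{-1}=0), until the denominator exceeds 16:
  i=0: a_0=1, p_0 = 1*1 + 0 = 1, q_0 = 1*0 + 1 = 1.
  i=1: a_1=17, p_1 = 17*1 + 1 = 18, q_1 = 17*1 + 0 = 17.
q_1 = 17 > 16, so the last convergent with denominator <= 16 is p_0/q_0 = 1/1.
The closest fraction with denominator <= 16 is either p_0/q_0 or the intermediate fraction (k*p_0 + p_{-1})/(k*q_0 + q_{-1}) with the largest k >= 1 whose denominator stays <= 16; these approach x as k grows, and every other convergent or intermediate fraction in range is farther away.
Largest k: floor((16 - q_{-1})/q_0) = floor((16 - 0)/1) = 16 (using the seeds p_{-1} = 1, q_{-1} = 0).
That gives (16*1 + 1)/(16*1 + 0) = 17/16.
Compare the errors: |x - 1/1| = |56*1 - 1*53|/(53*1) = 3/53, and |x - 17/16| = |56*16 - 17*53|/(53*16) = 5/848.
Cross-multiplying, 5*53 = 265 < 2544 = 3*848, so 5/848 is smaller: the intermediate fraction 17/16 is closer to x than 1/1.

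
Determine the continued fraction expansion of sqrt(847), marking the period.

[29; (9, 1, 2, 6, 8, 6, 2, 1, 9, 58)]

Write x_i = (sqrt(847) + m_i)/d_i with (m_0, d_0) = (0, 1). a_0 = floor(sqrt(847)) = 29, since 29^2 = 841 <= 847 < 900 = 30^2.
Iterate m_{i+1} = d_i*a_i - m_i, d_{i+1} = (847 - m_{i+1}^2)/d_i, a_{i+1} = floor((a_0 + m_{i+1})/d_{i+1}):
  m_1 = 1*29 - 0 = 29, d_1 = (847 - 29^2)/1 = 6/1 = 6, a_1 = floor((29 + 29)/6) = 9.
  m_2 = 6*9 - 29 = 25, d_2 = (847 - 25^2)/6 = 222/6 = 37, a_2 = floor((29 + 25)/37) = 1.
  m_3 = 37*1 - 25 = 12, d_3 = (847 - 12^2)/37 = 703/37 = 19, a_3 = floor((29 + 12)/19) = 2.
  m_4 = 19*2 - 12 = 26, d_4 = (847 - 26^2)/19 = 171/19 = 9, a_4 = floor((29 + 26)/9) = 6.
  m_5 = 9*6 - 26 = 28, d_5 = (847 - 28^2)/9 = 63/9 = 7, a_5 = floor((29 + 28)/7) = 8.
  m_6 = 7*8 - 28 = 28, d_6 = (847 - 28^2)/7 = 63/7 = 9, a_6 = floor((29 + 28)/9) = 6.
  m_7 = 9*6 - 28 = 26, d_7 = (847 - 26^2)/9 = 171/9 = 19, a_7 = floor((29 + 26)/19) = 2.
  m_8 = 19*2 - 26 = 12, d_8 = (847 - 12^2)/19 = 703/19 = 37, a_8 = floor((29 + 12)/37) = 1.
  m_9 = 37*1 - 12 = 25, d_9 = (847 - 25^2)/37 = 222/37 = 6, a_9 = floor((29 + 25)/6) = 9.
  m_10 = 6*9 - 25 = 29, d_10 = (847 - 29^2)/6 = 6/6 = 1, a_10 = floor((29 + 29)/1) = 58.
  m_11 = 1*58 - 29 = 29, d_11 = (847 - 29^2)/1 = 6/1 = 6: (m_11, d_11) = (m_1, d_1) = (29, 6), so from here the quotients repeat a_1, ..., a_10; the period length is 10.
Hence the expansion of sqrt(847) is a_0 = 29 followed by the repeating block 9, 1, 2, 6, 8, 6, 2, 1, 9, 58 (period 10).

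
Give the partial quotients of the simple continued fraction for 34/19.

Run the Euclidean algorithm on 34 and 19; the successive quotients are the partial quotients a_0, a_1, ... (each step inverts the fractional part left over by the previous one):
  34 = 1*19 + 15, so a_0 = 1.
  19 = 1*15 + 4, so a_1 = 1.
  15 = 3*4 + 3, so a_2 = 3.
  4 = 1*3 + 1, so a_3 = 1.
  3 = 3*1 + 0, so a_4 = 3.
The remainder reaches 0 after 5 divisions, so the expansion has 5 partial quotients, read off in order.

[1; 1, 3, 1, 3]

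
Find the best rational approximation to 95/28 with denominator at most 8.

Expand x = 95/28 as a continued fraction with the Euclidean algorithm:
  95 = 3*28 + 11, so a_0 = 3.
  28 = 2*11 + 6, so a_1 = 2.
  11 = 1*6 + 5, so a_2 = 1.
  6 = 1*5 + 1, so a_3 = 1.
  5 = 5*1 + 0, so a_4 = 5.
so x = [3; 2, 1, 1, 5].
Convergents (p_i = a_i*p_{i-1} + p_{i-2}, q_i = a_i*q_{i-1} + q_{i-2} with p_{-2}=0, p_{-1}=1, q_{-2}=1, q_{-1}=0), until the denominator exceeds 8:
  i=0: a_0=3, p_0 = 3*1 + 0 = 3, q_0 = 3*0 + 1 = 1.
  i=1: a_1=2, p_1 = 2*3 + 1 = 7, q_1 = 2*1 + 0 = 2.
  i=2: a_2=1, p_2 = 1*7 + 3 = 10, q_2 = 1*2 + 1 = 3.
  i=3: a_3=1, p_3 = 1*10 + 7 = 17, q_3 = 1*3 + 2 = 5.
  i=4: a_4=5, p_4 = 5*17 + 10 = 95, q_4 = 5*5 + 3 = 28.
q_4 = 28 > 8, so the last convergent with denominator <= 8 is p_3/q_3 = 17/5.
The closest fraction with denominator <= 8 is either p_3/q_3 or the intermediate fraction (k*p_3 + p_2)/(k*q_3 + q_2) with the largest k >= 1 whose denominator stays <= 8; these approach x as k grows, and every other convergent or intermediate fraction in range is farther away.
Largest k: floor((8 - q_2)/q_3) = floor((8 - 3)/5) = 1.
That gives (1*17 + 10)/(1*5 + 3) = 27/8.
Compare the errors: |x - 17/5| = |95*5 - 17*28|/(28*5) = 1/140, and |x - 27/8| = |95*8 - 27*28|/(28*8) = 4/224.
Cross-multiplying, 1*224 = 224 < 560 = 4*140, so 1/140 is smaller: the convergent 17/5 is closer to x than 27/8.

17/5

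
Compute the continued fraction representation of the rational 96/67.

Run the Euclidean algorithm on 96 and 67; the successive quotients are the partial quotients a_0, a_1, ... (each step inverts the fractional part left over by the previous one):
  96 = 1*67 + 29, so a_0 = 1.
  67 = 2*29 + 9, so a_1 = 2.
  29 = 3*9 + 2, so a_2 = 3.
  9 = 4*2 + 1, so a_3 = 4.
  2 = 2*1 + 0, so a_4 = 2.
The remainder reaches 0 after 5 divisions, so the expansion has 5 partial quotients, read off in order.

[1; 2, 3, 4, 2]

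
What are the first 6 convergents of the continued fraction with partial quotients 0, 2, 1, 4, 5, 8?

Using the convergent recurrence p_i = a_i*p_{i-1} + p_{i-2}, q_i = a_i*q_{i-1} + q_{i-2} with p_{-2}=0, p_{-1}=1, q_{-2}=1, q_{-1}=0:
  i=0: a_0=0, p_0 = 0*1 + 0 = 0, q_0 = 0*0 + 1 = 1.
  i=1: a_1=2, p_1 = 2*0 + 1 = 1, q_1 = 2*1 + 0 = 2.
  i=2: a_2=1, p_2 = 1*1 + 0 = 1, q_2 = 1*2 + 1 = 3.
  i=3: a_3=4, p_3 = 4*1 + 1 = 5, q_3 = 4*3 + 2 = 14.
  i=4: a_4=5, p_4 = 5*5 + 1 = 26, q_4 = 5*14 + 3 = 73.
  i=5: a_5=8, p_5 = 8*26 + 5 = 213, q_5 = 8*73 + 14 = 598.

0/1, 1/2, 1/3, 5/14, 26/73, 213/598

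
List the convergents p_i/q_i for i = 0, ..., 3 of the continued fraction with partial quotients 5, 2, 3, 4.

Using the convergent recurrence p_i = a_i*p_{i-1} + p_{i-2}, q_i = a_i*q_{i-1} + q_{i-2} with p_{-2}=0, p_{-1}=1, q_{-2}=1, q_{-1}=0:
  i=0: a_0=5, p_0 = 5*1 + 0 = 5, q_0 = 5*0 + 1 = 1.
  i=1: a_1=2, p_1 = 2*5 + 1 = 11, q_1 = 2*1 + 0 = 2.
  i=2: a_2=3, p_2 = 3*11 + 5 = 38, q_2 = 3*2 + 1 = 7.
  i=3: a_3=4, p_3 = 4*38 + 11 = 163, q_3 = 4*7 + 2 = 30.

5/1, 11/2, 38/7, 163/30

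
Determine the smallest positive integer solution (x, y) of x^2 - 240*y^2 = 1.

(x, y) = (31, 2)

First expand sqrt(240) as a continued fraction. With x_i = (sqrt(240) + m_i)/d_i and (m_0, d_0) = (0, 1): a_0 = floor(sqrt(240)) = 15, since 15^2 = 225 <= 240 < 256 = 16^2.
Iterate m_{i+1} = d_i*a_i - m_i, d_{i+1} = (240 - m_{i+1}^2)/d_i, a_{i+1} = floor((a_0 + m_{i+1})/d_{i+1}):
  m_1 = 1*15 - 0 = 15, d_1 = (240 - 15^2)/1 = 15/1 = 15, a_1 = floor((15 + 15)/15) = 2.
  m_2 = 15*2 - 15 = 15, d_2 = (240 - 15^2)/15 = 15/15 = 1, a_2 = floor((15 + 15)/1) = 30.
  m_3 = 1*30 - 15 = 15, d_3 = (240 - 15^2)/1 = 15/1 = 15: (m_3, d_3) = (m_1, d_1) = (15, 15), so from here the quotients repeat a_1, a_2; the period length is 2.
So sqrt(240) = [15; (2, 30)] with period length k = 2.
k is even, so the fundamental solution of x^2 - 240y^2 = 1 is (p_{k-1}, q_{k-1}) = (p_1, q_1); compute convergents through index 1.
Convergents (p_i = a_i*p_{i-1} + p_{i-2}, q_i = a_i*q_{i-1} + q_{i-2} with p_{-2}=0, p_{-1}=1, q_{-2}=1, q_{-1}=0):
  i=0: a_0=15, p_0 = 15*1 + 0 = 15, q_0 = 15*0 + 1 = 1.
  i=1: a_1=2, p_1 = 2*15 + 1 = 31, q_1 = 2*1 + 0 = 2.
Check: 31^2 - 240*2^2 = 961 - 960 = 1, so (x, y) = (31, 2) solves the equation, and by the theorem it is the least positive solution.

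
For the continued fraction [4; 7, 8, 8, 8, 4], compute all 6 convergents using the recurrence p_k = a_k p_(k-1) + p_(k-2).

4/1, 29/7, 236/57, 1917/463, 15572/3761, 64205/15507

Using the convergent recurrence p_i = a_i*p_{i-1} + p_{i-2}, q_i = a_i*q_{i-1} + q_{i-2} with p_{-2}=0, p_{-1}=1, q_{-2}=1, q_{-1}=0:
  i=0: a_0=4, p_0 = 4*1 + 0 = 4, q_0 = 4*0 + 1 = 1.
  i=1: a_1=7, p_1 = 7*4 + 1 = 29, q_1 = 7*1 + 0 = 7.
  i=2: a_2=8, p_2 = 8*29 + 4 = 236, q_2 = 8*7 + 1 = 57.
  i=3: a_3=8, p_3 = 8*236 + 29 = 1917, q_3 = 8*57 + 7 = 463.
  i=4: a_4=8, p_4 = 8*1917 + 236 = 15572, q_4 = 8*463 + 57 = 3761.
  i=5: a_5=4, p_5 = 4*15572 + 1917 = 64205, q_5 = 4*3761 + 463 = 15507.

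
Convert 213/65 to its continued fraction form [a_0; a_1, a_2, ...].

[3; 3, 1, 1, 1, 1, 3]

Run the Euclidean algorithm on 213 and 65; the successive quotients are the partial quotients a_0, a_1, ... (each step inverts the fractional part left over by the previous one):
  213 = 3*65 + 18, so a_0 = 3.
  65 = 3*18 + 11, so a_1 = 3.
  18 = 1*11 + 7, so a_2 = 1.
  11 = 1*7 + 4, so a_3 = 1.
  7 = 1*4 + 3, so a_4 = 1.
  4 = 1*3 + 1, so a_5 = 1.
  3 = 3*1 + 0, so a_6 = 3.
The remainder reaches 0 after 7 divisions, so the expansion has 7 partial quotients, read off in order.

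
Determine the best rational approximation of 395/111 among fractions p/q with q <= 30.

89/25

Expand x = 395/111 as a continued fraction with the Euclidean algorithm:
  395 = 3*111 + 62, so a_0 = 3.
  111 = 1*62 + 49, so a_1 = 1.
  62 = 1*49 + 13, so a_2 = 1.
  49 = 3*13 + 10, so a_3 = 3.
  13 = 1*10 + 3, so a_4 = 1.
  10 = 3*3 + 1, so a_5 = 3.
  3 = 3*1 + 0, so a_6 = 3.
so x = [3; 1, 1, 3, 1, 3, 3].
Convergents (p_i = a_i*p_{i-1} + p_{i-2}, q_i = a_i*q_{i-1} + q_{i-2} with p_{-2}=0, p_{-1}=1, q_{-2}=1, q_{-1}=0), until the denominator exceeds 30:
  i=0: a_0=3, p_0 = 3*1 + 0 = 3, q_0 = 3*0 + 1 = 1.
  i=1: a_1=1, p_1 = 1*3 + 1 = 4, q_1 = 1*1 + 0 = 1.
  i=2: a_2=1, p_2 = 1*4 + 3 = 7, q_2 = 1*1 + 1 = 2.
  i=3: a_3=3, p_3 = 3*7 + 4 = 25, q_3 = 3*2 + 1 = 7.
  i=4: a_4=1, p_4 = 1*25 + 7 = 32, q_4 = 1*7 + 2 = 9.
  i=5: a_5=3, p_5 = 3*32 + 25 = 121, q_5 = 3*9 + 7 = 34.
q_5 = 34 > 30, so the last convergent with denominator <= 30 is p_4/q_4 = 32/9.
The closest fraction with denominator <= 30 is either p_4/q_4 or the intermediate fraction (k*p_4 + p_3)/(k*q_4 + q_3) with the largest k >= 1 whose denominator stays <= 30; these approach x as k grows, and every other convergent or intermediate fraction in range is farther away.
Largest k: floor((30 - q_3)/q_4) = floor((30 - 7)/9) = 2.
That gives (2*32 + 25)/(2*9 + 7) = 89/25.
Compare the errors: |x - 32/9| = |395*9 - 32*111|/(111*9) = 3/999, and |x - 89/25| = |395*25 - 89*111|/(111*25) = 4/2775.
Cross-multiplying, 4*999 = 3996 < 8325 = 3*2775, so 4/2775 is smaller: the intermediate fraction 89/25 is closer to x than 32/9.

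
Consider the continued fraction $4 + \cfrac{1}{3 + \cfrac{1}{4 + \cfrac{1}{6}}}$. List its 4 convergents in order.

Using the convergent recurrence p_i = a_i*p_{i-1} + p_{i-2}, q_i = a_i*q_{i-1} + q_{i-2} with p_{-2}=0, p_{-1}=1, q_{-2}=1, q_{-1}=0:
  i=0: a_0=4, p_0 = 4*1 + 0 = 4, q_0 = 4*0 + 1 = 1.
  i=1: a_1=3, p_1 = 3*4 + 1 = 13, q_1 = 3*1 + 0 = 3.
  i=2: a_2=4, p_2 = 4*13 + 4 = 56, q_2 = 4*3 + 1 = 13.
  i=3: a_3=6, p_3 = 6*56 + 13 = 349, q_3 = 6*13 + 3 = 81.

4/1, 13/3, 56/13, 349/81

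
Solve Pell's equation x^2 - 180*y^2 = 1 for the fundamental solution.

First expand sqrt(180) as a continued fraction. With x_i = (sqrt(180) + m_i)/d_i and (m_0, d_0) = (0, 1): a_0 = floor(sqrt(180)) = 13, since 13^2 = 169 <= 180 < 196 = 14^2.
Iterate m_{i+1} = d_i*a_i - m_i, d_{i+1} = (180 - m_{i+1}^2)/d_i, a_{i+1} = floor((a_0 + m_{i+1})/d_{i+1}):
  m_1 = 1*13 - 0 = 13, d_1 = (180 - 13^2)/1 = 11/1 = 11, a_1 = floor((13 + 13)/11) = 2.
  m_2 = 11*2 - 13 = 9, d_2 = (180 - 9^2)/11 = 99/11 = 9, a_2 = floor((13 + 9)/9) = 2.
  m_3 = 9*2 - 9 = 9, d_3 = (180 - 9^2)/9 = 99/9 = 11, a_3 = floor((13 + 9)/11) = 2.
  m_4 = 11*2 - 9 = 13, d_4 = (180 - 13^2)/11 = 11/11 = 1, a_4 = floor((13 + 13)/1) = 26.
  m_5 = 1*26 - 13 = 13, d_5 = (180 - 13^2)/1 = 11/1 = 11: (m_5, d_5) = (m_1, d_1) = (13, 11), so from here the quotients repeat a_1, ..., a_4; the period length is 4.
So sqrt(180) = [13; (2, 2, 2, 26)] with period length k = 4.
k is even, so the fundamental solution of x^2 - 180y^2 = 1 is (p_{k-1}, q_{k-1}) = (p_3, q_3); compute convergents through index 3.
Convergents (p_i = a_i*p_{i-1} + p_{i-2}, q_i = a_i*q_{i-1} + q_{i-2} with p_{-2}=0, p_{-1}=1, q_{-2}=1, q_{-1}=0):
  i=0: a_0=13, p_0 = 13*1 + 0 = 13, q_0 = 13*0 + 1 = 1.
  i=1: a_1=2, p_1 = 2*13 + 1 = 27, q_1 = 2*1 + 0 = 2.
  i=2: a_2=2, p_2 = 2*27 + 13 = 67, q_2 = 2*2 + 1 = 5.
  i=3: a_3=2, p_3 = 2*67 + 27 = 161, q_3 = 2*5 + 2 = 12.
Check: 161^2 - 180*12^2 = 25921 - 25920 = 1, so (x, y) = (161, 12) solves the equation, and by the theorem it is the least positive solution.

(x, y) = (161, 12)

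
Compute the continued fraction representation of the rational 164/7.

Run the Euclidean algorithm on 164 and 7; the successive quotients are the partial quotients a_0, a_1, ... (each step inverts the fractional part left over by the previous one):
  164 = 23*7 + 3, so a_0 = 23.
  7 = 2*3 + 1, so a_1 = 2.
  3 = 3*1 + 0, so a_2 = 3.
The remainder reaches 0 after 3 divisions, so the expansion has 3 partial quotients, read off in order.

[23; 2, 3]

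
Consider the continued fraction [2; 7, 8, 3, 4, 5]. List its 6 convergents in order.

2/1, 15/7, 122/57, 381/178, 1646/769, 8611/4023

Using the convergent recurrence p_i = a_i*p_{i-1} + p_{i-2}, q_i = a_i*q_{i-1} + q_{i-2} with p_{-2}=0, p_{-1}=1, q_{-2}=1, q_{-1}=0:
  i=0: a_0=2, p_0 = 2*1 + 0 = 2, q_0 = 2*0 + 1 = 1.
  i=1: a_1=7, p_1 = 7*2 + 1 = 15, q_1 = 7*1 + 0 = 7.
  i=2: a_2=8, p_2 = 8*15 + 2 = 122, q_2 = 8*7 + 1 = 57.
  i=3: a_3=3, p_3 = 3*122 + 15 = 381, q_3 = 3*57 + 7 = 178.
  i=4: a_4=4, p_4 = 4*381 + 122 = 1646, q_4 = 4*178 + 57 = 769.
  i=5: a_5=5, p_5 = 5*1646 + 381 = 8611, q_5 = 5*769 + 178 = 4023.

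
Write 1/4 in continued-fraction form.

[0; 4]

Run the Euclidean algorithm on 1 and 4; the successive quotients are the partial quotients a_0, a_1, ... (each step inverts the fractional part left over by the previous one):
  1 = 0*4 + 1, so a_0 = 0.
  4 = 4*1 + 0, so a_1 = 4.
The remainder reaches 0 after 2 divisions, so the expansion has 2 partial quotients, read off in order.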